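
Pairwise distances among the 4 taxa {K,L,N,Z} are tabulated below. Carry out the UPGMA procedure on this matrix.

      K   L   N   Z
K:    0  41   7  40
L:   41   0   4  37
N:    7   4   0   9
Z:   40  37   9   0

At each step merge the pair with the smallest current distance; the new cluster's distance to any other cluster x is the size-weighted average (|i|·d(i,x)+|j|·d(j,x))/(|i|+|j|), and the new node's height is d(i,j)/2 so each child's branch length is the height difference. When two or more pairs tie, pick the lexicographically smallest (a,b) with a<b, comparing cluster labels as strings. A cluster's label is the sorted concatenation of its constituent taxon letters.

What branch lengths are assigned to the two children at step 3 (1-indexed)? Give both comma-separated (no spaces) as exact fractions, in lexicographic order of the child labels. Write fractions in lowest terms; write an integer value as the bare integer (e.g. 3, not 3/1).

44/3,19/6

1. join L+N (d=4) ⇒ LN; edges |L|=2, |N|=2
  updated: d(K,LN)=24, d(LN,Z)=23
2. join LN+Z (d=23) ⇒ LNZ; edges |LN|=19/2, |Z|=23/2
  updated: d(K,LNZ)=88/3
3. join K+LNZ (d=88/3) ⇒ KLNZ; edges |K|=44/3, |LNZ|=19/6
final tree: (K:44/3,((L:2,N:2):19/2,Z:23/2):19/6)
total length: 257/6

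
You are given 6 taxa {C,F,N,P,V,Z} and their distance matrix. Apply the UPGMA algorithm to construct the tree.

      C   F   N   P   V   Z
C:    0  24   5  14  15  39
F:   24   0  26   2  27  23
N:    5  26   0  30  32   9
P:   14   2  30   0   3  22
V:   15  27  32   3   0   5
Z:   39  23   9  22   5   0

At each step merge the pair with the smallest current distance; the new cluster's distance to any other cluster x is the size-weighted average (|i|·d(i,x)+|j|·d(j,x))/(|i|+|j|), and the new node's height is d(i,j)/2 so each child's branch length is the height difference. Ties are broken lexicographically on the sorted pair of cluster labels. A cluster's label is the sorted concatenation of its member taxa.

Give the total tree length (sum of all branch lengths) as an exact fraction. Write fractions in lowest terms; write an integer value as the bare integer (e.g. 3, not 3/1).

39

1. join F+P (d=2) ⇒ FP; edges |F|=1, |P|=1
  updated: d(C,FP)=19, d(FP,N)=28, d(FP,V)=15, d(FP,Z)=45/2
2. join C+N (d=5) ⇒ CN; edges |C|=5/2, |N|=5/2
  updated: d(CN,FP)=47/2, d(CN,V)=47/2, d(CN,Z)=24
3. join V+Z (d=5) ⇒ VZ; edges |V|=5/2, |Z|=5/2
  updated: d(CN,VZ)=95/4, d(FP,VZ)=75/4
4. join FP+VZ (d=75/4) ⇒ FPVZ; edges |FP|=67/8, |VZ|=55/8
  updated: d(CN,FPVZ)=189/8
5. join CN+FPVZ (d=189/8) ⇒ CFNPVZ; edges |CN|=149/16, |FPVZ|=39/16
final tree: ((C:5/2,N:5/2):149/16,((F:1,P:1):67/8,(V:5/2,Z:5/2):55/8):39/16)
total length: 39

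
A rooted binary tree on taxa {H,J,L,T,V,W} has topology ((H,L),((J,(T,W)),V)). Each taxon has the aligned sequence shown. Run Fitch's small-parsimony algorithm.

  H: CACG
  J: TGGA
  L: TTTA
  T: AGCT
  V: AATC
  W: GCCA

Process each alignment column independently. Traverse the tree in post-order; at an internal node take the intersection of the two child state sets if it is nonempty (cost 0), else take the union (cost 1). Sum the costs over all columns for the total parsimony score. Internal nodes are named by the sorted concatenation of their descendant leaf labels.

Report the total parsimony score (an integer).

HL@0: {C} ∪ {T} = {C,T} (union, +1)
TW@0: {A} ∪ {G} = {A,G} (union, +1)
JTW@0: {T} ∪ {A,G} = {A,G,T} (union, +1)
JTVW@0: {A,G,T} ∩ {A} = {A} (intersection, +0)
HJLTVW@0: {C,T} ∪ {A} = {A,C,T} (union, +1)
HL@1: {A} ∪ {T} = {A,T} (union, +1)
TW@1: {G} ∪ {C} = {C,G} (union, +1)
JTW@1: {G} ∩ {C,G} = {G} (intersection, +0)
JTVW@1: {G} ∪ {A} = {A,G} (union, +1)
HJLTVW@1: {A,T} ∩ {A,G} = {A} (intersection, +0)
HL@2: {C} ∪ {T} = {C,T} (union, +1)
TW@2: {C} ∩ {C} = {C} (intersection, +0)
JTW@2: {G} ∪ {C} = {C,G} (union, +1)
JTVW@2: {C,G} ∪ {T} = {C,G,T} (union, +1)
HJLTVW@2: {C,T} ∩ {C,G,T} = {C,T} (intersection, +0)
HL@3: {G} ∪ {A} = {A,G} (union, +1)
TW@3: {T} ∪ {A} = {A,T} (union, +1)
JTW@3: {A} ∩ {A,T} = {A} (intersection, +0)
JTVW@3: {A} ∪ {C} = {A,C} (union, +1)
HJLTVW@3: {A,G} ∩ {A,C} = {A} (intersection, +0)
per-site changes: [4, 3, 3, 3]; total = 13

13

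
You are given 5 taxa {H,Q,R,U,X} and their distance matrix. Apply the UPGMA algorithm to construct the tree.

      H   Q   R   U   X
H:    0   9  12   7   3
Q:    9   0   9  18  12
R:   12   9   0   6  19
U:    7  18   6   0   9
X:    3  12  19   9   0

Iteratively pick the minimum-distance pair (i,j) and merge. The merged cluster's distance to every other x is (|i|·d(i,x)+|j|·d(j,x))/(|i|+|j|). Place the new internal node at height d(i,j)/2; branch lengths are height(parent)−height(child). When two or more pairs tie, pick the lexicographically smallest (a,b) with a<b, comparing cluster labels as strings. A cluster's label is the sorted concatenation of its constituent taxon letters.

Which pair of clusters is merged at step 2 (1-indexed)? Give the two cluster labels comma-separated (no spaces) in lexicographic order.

R,U

1. join H+X (d=3) ⇒ HX; edges |H|=3/2, |X|=3/2
  updated: d(HX,Q)=21/2, d(HX,R)=31/2, d(HX,U)=8
2. join R+U (d=6) ⇒ RU; edges |R|=3, |U|=3
  updated: d(HX,RU)=47/4, d(Q,RU)=27/2
3. join HX+Q (d=21/2) ⇒ HQX; edges |HX|=15/4, |Q|=21/4
  updated: d(HQX,RU)=37/3
4. join HQX+RU (d=37/3) ⇒ HQRUX; edges |HQX|=11/12, |RU|=19/6
final tree: (((H:3/2,X:3/2):15/4,Q:21/4):11/12,(R:3,U:3):19/6)
total length: 265/12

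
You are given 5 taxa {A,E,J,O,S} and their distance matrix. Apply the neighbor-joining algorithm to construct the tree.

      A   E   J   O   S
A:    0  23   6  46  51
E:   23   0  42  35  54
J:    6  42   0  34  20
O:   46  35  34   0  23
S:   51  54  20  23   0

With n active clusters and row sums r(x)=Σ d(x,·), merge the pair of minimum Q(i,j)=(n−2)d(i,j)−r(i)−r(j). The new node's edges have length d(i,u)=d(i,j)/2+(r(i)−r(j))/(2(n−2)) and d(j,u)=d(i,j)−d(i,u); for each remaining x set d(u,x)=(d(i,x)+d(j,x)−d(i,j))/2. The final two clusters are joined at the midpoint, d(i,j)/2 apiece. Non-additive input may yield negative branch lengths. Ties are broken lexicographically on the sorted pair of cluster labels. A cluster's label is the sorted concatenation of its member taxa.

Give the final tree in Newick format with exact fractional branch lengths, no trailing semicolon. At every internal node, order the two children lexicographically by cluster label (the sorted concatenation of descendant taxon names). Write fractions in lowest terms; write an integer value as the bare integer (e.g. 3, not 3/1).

(((A:7/2,E:39/2):41/4,J:9/4):53/8,(O:59/6,S:79/6):53/8)

iteration 1: select O,S (d=23, Q=-217); attach at lengths (59/6, 79/6); label the merged cluster OS
  updated: d(A,OS)=37, d(E,OS)=33, d(J,OS)=31/2
iteration 2: select A,E (d=23, Q=-118); attach at lengths (7/2, 39/2); label the merged cluster AE
  updated: d(AE,J)=25/2, d(AE,OS)=47/2
iteration 3: select AE,J (d=25/2, Q=-103/2); attach at lengths (41/4, 9/4); label the merged cluster AEJ
  updated: d(AEJ,OS)=53/4
iteration 4: select AEJ,OS (d=53/4); attach at lengths (53/8, 53/8); label the merged cluster AEJOS
final tree: (((A:7/2,E:39/2):41/4,J:9/4):53/8,(O:59/6,S:79/6):53/8)
total length: 287/4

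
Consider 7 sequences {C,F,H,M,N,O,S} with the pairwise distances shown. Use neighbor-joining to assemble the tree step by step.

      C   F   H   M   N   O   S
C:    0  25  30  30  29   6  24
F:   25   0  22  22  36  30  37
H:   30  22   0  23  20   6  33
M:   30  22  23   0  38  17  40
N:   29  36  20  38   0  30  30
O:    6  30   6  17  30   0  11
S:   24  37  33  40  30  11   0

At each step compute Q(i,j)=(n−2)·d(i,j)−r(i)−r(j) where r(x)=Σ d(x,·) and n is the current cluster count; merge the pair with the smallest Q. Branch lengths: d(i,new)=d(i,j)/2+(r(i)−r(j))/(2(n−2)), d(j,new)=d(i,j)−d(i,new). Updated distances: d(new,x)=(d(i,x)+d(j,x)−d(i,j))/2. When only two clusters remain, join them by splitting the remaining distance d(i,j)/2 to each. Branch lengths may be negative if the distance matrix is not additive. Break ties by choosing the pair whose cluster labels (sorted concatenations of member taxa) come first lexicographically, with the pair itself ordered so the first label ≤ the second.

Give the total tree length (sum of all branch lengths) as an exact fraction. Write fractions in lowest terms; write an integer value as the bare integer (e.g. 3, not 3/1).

step 1: merge (F,M) at d=22, Q=-232; branch lengths F→56/5, M→54/5; new cluster FM
  updated: d(C,FM)=33/2, d(FM,H)=23/2, d(FM,N)=26, d(FM,O)=25/2, d(FM,S)=55/2
step 2: merge (H,N) at d=20, Q=-311/2; branch lengths H→91/16, N→229/16; new cluster HN
  updated: d(C,HN)=39/2, d(FM,HN)=35/4, d(HN,O)=8, d(HN,S)=43/2
step 3: merge (FM,HN) at d=35/4, Q=-387/4; branch lengths FM→45/8, HN→25/8; new cluster FHMN
  updated: d(C,FHMN)=109/8, d(FHMN,O)=47/8, d(FHMN,S)=161/8
step 4: merge (C,FHMN) at d=109/8, Q=-56; branch lengths C→125/16, FHMN→93/16; new cluster CFHMN
  updated: d(CFHMN,O)=-7/8, d(CFHMN,S)=61/4
step 5: merge (CFHMN,O) at d=-7/8, Q=-203/8; branch lengths CFHMN→27/16, O→-41/16; new cluster CFHMNO
  updated: d(CFHMNO,S)=217/16
step 6: merge (CFHMNO,S) at d=217/16; branch lengths CFHMNO→217/32, S→217/32; new cluster CFHMNOS
final tree: (((C:125/16,((F:56/5,M:54/5):45/8,(H:91/16,N:229/16):25/8):93/16):27/16,O:-41/16):217/32,S:217/32)
total length: 1233/16

1233/16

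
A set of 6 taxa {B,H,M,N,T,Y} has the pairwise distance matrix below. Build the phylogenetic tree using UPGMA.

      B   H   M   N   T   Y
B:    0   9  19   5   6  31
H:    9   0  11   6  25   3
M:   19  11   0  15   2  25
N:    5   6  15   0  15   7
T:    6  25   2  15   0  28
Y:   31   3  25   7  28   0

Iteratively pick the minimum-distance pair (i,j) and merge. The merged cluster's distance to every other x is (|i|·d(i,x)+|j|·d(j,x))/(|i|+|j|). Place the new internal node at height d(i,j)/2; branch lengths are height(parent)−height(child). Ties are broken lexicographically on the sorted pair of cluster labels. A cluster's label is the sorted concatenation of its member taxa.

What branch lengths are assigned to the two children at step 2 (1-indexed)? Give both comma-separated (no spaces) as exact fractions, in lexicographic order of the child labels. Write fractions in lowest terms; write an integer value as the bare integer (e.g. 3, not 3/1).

iteration 1: select M,T (d=2); attach at lengths (1, 1); label the merged cluster MT
  updated: d(B,MT)=25/2, d(H,MT)=18, d(MT,N)=15, d(MT,Y)=53/2
iteration 2: select H,Y (d=3); attach at lengths (3/2, 3/2); label the merged cluster HY
  updated: d(B,HY)=20, d(HY,MT)=89/4, d(HY,N)=13/2
iteration 3: select B,N (d=5); attach at lengths (5/2, 5/2); label the merged cluster BN
  updated: d(BN,HY)=53/4, d(BN,MT)=55/4
iteration 4: select BN,HY (d=53/4); attach at lengths (33/8, 41/8); label the merged cluster BHNY
  updated: d(BHNY,MT)=18
iteration 5: select BHNY,MT (d=18); attach at lengths (19/8, 8); label the merged cluster BHMNTY
final tree: (((B:5/2,N:5/2):33/8,(H:3/2,Y:3/2):41/8):19/8,(M:1,T:1):8)
total length: 237/8

3/2,3/2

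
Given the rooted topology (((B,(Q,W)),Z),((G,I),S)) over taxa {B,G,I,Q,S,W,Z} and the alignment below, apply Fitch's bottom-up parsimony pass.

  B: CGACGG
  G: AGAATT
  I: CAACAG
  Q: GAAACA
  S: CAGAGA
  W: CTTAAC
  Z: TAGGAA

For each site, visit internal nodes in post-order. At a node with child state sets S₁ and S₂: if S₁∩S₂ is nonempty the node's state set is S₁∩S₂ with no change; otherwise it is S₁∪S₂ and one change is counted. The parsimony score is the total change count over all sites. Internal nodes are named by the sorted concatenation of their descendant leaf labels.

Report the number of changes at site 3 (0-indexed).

QW@0: {G} ∪ {C} = {C,G} (union, +1)
BQW@0: {C} ∩ {C,G} = {C} (intersection, +0)
BQWZ@0: {C} ∪ {T} = {C,T} (union, +1)
GI@0: {A} ∪ {C} = {A,C} (union, +1)
GIS@0: {A,C} ∩ {C} = {C} (intersection, +0)
BGIQSWZ@0: {C,T} ∩ {C} = {C} (intersection, +0)
QW@1: {A} ∪ {T} = {A,T} (union, +1)
BQW@1: {G} ∪ {A,T} = {A,G,T} (union, +1)
BQWZ@1: {A,G,T} ∩ {A} = {A} (intersection, +0)
GI@1: {G} ∪ {A} = {A,G} (union, +1)
GIS@1: {A,G} ∩ {A} = {A} (intersection, +0)
BGIQSWZ@1: {A} ∩ {A} = {A} (intersection, +0)
QW@2: {A} ∪ {T} = {A,T} (union, +1)
BQW@2: {A} ∩ {A,T} = {A} (intersection, +0)
BQWZ@2: {A} ∪ {G} = {A,G} (union, +1)
GI@2: {A} ∩ {A} = {A} (intersection, +0)
GIS@2: {A} ∪ {G} = {A,G} (union, +1)
BGIQSWZ@2: {A,G} ∩ {A,G} = {A,G} (intersection, +0)
QW@3: {A} ∩ {A} = {A} (intersection, +0)
BQW@3: {C} ∪ {A} = {A,C} (union, +1)
BQWZ@3: {A,C} ∪ {G} = {A,C,G} (union, +1)
GI@3: {A} ∪ {C} = {A,C} (union, +1)
GIS@3: {A,C} ∩ {A} = {A} (intersection, +0)
BGIQSWZ@3: {A,C,G} ∩ {A} = {A} (intersection, +0)
QW@4: {C} ∪ {A} = {A,C} (union, +1)
BQW@4: {G} ∪ {A,C} = {A,C,G} (union, +1)
BQWZ@4: {A,C,G} ∩ {A} = {A} (intersection, +0)
GI@4: {T} ∪ {A} = {A,T} (union, +1)
GIS@4: {A,T} ∪ {G} = {A,G,T} (union, +1)
BGIQSWZ@4: {A} ∩ {A,G,T} = {A} (intersection, +0)
QW@5: {A} ∪ {C} = {A,C} (union, +1)
BQW@5: {G} ∪ {A,C} = {A,C,G} (union, +1)
BQWZ@5: {A,C,G} ∩ {A} = {A} (intersection, +0)
GI@5: {T} ∪ {G} = {G,T} (union, +1)
GIS@5: {G,T} ∪ {A} = {A,G,T} (union, +1)
BGIQSWZ@5: {A} ∩ {A,G,T} = {A} (intersection, +0)
per-site changes: [3, 3, 3, 3, 4, 4]; total = 20

3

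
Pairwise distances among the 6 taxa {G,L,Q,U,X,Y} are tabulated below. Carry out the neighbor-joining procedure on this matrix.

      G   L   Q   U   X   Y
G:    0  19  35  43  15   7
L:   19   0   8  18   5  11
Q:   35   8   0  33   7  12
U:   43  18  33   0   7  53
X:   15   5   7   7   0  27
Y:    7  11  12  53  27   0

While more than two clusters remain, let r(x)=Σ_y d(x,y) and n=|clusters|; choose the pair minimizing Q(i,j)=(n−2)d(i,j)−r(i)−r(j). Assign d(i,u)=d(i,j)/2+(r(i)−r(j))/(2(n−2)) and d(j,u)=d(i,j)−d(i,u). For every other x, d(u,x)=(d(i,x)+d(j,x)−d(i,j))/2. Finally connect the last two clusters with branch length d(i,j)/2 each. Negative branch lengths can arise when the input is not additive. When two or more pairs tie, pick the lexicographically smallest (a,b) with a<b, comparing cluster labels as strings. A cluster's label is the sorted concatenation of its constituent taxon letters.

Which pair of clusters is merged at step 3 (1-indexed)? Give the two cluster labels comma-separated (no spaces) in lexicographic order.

step 1: merge (G,Y) at d=7, Q=-201; branch lengths G→37/8, Y→19/8; new cluster GY
  updated: d(GY,L)=23/2, d(GY,Q)=20, d(GY,U)=89/2, d(GY,X)=35/2
step 2: merge (U,X) at d=7, Q=-118; branch lengths U→29/2, X→-15/2; new cluster UX
  updated: d(GY,UX)=55/2, d(L,UX)=8, d(Q,UX)=33/2
step 3: merge (GY,L) at d=23/2, Q=-127/2; branch lengths GY→109/8, L→-17/8; new cluster GLY
  updated: d(GLY,Q)=33/4, d(GLY,UX)=12
step 4: merge (GLY,Q) at d=33/4, Q=-147/4; branch lengths GLY→15/8, Q→51/8; new cluster GLQY
  updated: d(GLQY,UX)=81/8
step 5: merge (GLQY,UX) at d=81/8; branch lengths GLQY→81/16, UX→81/16; new cluster GLQUXY
final tree: ((((G:37/8,Y:19/8):109/8,L:-17/8):15/8,Q:51/8):81/16,(U:29/2,X:-15/2):81/16)
total length: 351/8

GY,L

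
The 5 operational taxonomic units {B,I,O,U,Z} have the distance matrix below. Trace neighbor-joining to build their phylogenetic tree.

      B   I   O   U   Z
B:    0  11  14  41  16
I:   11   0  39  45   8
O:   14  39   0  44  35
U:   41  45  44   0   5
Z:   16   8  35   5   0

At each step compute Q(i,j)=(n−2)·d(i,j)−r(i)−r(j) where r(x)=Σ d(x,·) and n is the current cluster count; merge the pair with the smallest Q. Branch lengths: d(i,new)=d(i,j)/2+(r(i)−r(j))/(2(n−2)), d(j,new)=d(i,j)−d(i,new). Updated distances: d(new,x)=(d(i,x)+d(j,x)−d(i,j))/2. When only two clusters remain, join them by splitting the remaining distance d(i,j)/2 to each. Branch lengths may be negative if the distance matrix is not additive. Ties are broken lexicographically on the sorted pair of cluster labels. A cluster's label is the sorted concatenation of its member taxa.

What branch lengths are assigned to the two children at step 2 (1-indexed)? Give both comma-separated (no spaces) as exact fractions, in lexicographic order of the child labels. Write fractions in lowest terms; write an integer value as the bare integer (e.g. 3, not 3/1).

1. join U+Z (d=5, Q=-184) ⇒ UZ; edges |U|=43/3, |Z|=-28/3
  updated: d(B,UZ)=26, d(I,UZ)=24, d(O,UZ)=37
2. join B+O (d=14, Q=-113) ⇒ BO; edges |B|=-11/4, |O|=67/4
  updated: d(BO,I)=18, d(BO,UZ)=49/2
3. join BO+I (d=18, Q=-133/2) ⇒ BIO; edges |BO|=37/4, |I|=35/4
  updated: d(BIO,UZ)=61/4
4. join BIO+UZ (d=61/4) ⇒ BIOUZ; edges |BIO|=61/8, |UZ|=61/8
final tree: (((B:-11/4,O:67/4):37/4,I:35/4):61/8,(U:43/3,Z:-28/3):61/8)
total length: 209/4

-11/4,67/4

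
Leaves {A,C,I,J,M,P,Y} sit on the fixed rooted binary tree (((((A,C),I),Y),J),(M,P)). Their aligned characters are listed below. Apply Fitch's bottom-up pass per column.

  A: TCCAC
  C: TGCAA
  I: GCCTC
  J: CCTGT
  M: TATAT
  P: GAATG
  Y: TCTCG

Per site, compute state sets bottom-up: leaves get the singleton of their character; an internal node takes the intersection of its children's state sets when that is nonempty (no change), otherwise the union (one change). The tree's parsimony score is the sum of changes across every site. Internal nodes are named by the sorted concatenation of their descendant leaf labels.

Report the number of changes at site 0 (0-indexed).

site 0, node AC: A={T} ∩ C={T} → {T} (+0)
site 0, node ACI: AC={T} ∪ I={G} → {G,T} (+1)
site 0, node ACIY: ACI={G,T} ∩ Y={T} → {T} (+0)
site 0, node ACIJY: ACIY={T} ∪ J={C} → {C,T} (+1)
site 0, node MP: M={T} ∪ P={G} → {G,T} (+1)
site 0, node ACIJMPY: ACIJY={C,T} ∩ MP={G,T} → {T} (+0)
site 1, node AC: A={C} ∪ C={G} → {C,G} (+1)
site 1, node ACI: AC={C,G} ∩ I={C} → {C} (+0)
site 1, node ACIY: ACI={C} ∩ Y={C} → {C} (+0)
site 1, node ACIJY: ACIY={C} ∩ J={C} → {C} (+0)
site 1, node MP: M={A} ∩ P={A} → {A} (+0)
site 1, node ACIJMPY: ACIJY={C} ∪ MP={A} → {A,C} (+1)
site 2, node AC: A={C} ∩ C={C} → {C} (+0)
site 2, node ACI: AC={C} ∩ I={C} → {C} (+0)
site 2, node ACIY: ACI={C} ∪ Y={T} → {C,T} (+1)
site 2, node ACIJY: ACIY={C,T} ∩ J={T} → {T} (+0)
site 2, node MP: M={T} ∪ P={A} → {A,T} (+1)
site 2, node ACIJMPY: ACIJY={T} ∩ MP={A,T} → {T} (+0)
site 3, node AC: A={A} ∩ C={A} → {A} (+0)
site 3, node ACI: AC={A} ∪ I={T} → {A,T} (+1)
site 3, node ACIY: ACI={A,T} ∪ Y={C} → {A,C,T} (+1)
site 3, node ACIJY: ACIY={A,C,T} ∪ J={G} → {A,C,G,T} (+1)
site 3, node MP: M={A} ∪ P={T} → {A,T} (+1)
site 3, node ACIJMPY: ACIJY={A,C,G,T} ∩ MP={A,T} → {A,T} (+0)
site 4, node AC: A={C} ∪ C={A} → {A,C} (+1)
site 4, node ACI: AC={A,C} ∩ I={C} → {C} (+0)
site 4, node ACIY: ACI={C} ∪ Y={G} → {C,G} (+1)
site 4, node ACIJY: ACIY={C,G} ∪ J={T} → {C,G,T} (+1)
site 4, node MP: M={T} ∪ P={G} → {G,T} (+1)
site 4, node ACIJMPY: ACIJY={C,G,T} ∩ MP={G,T} → {G,T} (+0)
per-site changes: [3, 2, 2, 4, 4]; total = 15

3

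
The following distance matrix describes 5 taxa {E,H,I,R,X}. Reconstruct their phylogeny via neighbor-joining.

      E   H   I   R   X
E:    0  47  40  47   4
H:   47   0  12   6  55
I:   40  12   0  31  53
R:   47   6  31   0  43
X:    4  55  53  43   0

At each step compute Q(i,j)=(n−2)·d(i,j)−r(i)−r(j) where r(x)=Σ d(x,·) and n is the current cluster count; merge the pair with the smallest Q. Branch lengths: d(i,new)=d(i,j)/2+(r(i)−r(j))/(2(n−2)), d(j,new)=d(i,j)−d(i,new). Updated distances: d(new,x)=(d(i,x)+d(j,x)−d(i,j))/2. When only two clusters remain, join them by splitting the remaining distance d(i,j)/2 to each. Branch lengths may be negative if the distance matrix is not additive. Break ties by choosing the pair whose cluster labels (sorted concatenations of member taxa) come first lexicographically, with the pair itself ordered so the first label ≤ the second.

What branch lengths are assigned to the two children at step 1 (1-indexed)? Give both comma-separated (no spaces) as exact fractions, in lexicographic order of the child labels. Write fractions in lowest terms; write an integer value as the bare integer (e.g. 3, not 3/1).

-5/6,29/6

1. join E+X (d=4, Q=-281) ⇒ EX; edges |E|=-5/6, |X|=29/6
  updated: d(EX,H)=49, d(EX,I)=89/2, d(EX,R)=43
2. join EX+I (d=89/2, Q=-135) ⇒ EIX; edges |EX|=69/2, |I|=10
  updated: d(EIX,H)=33/4, d(EIX,R)=59/4
3. join EIX+H (d=33/4, Q=-29) ⇒ EHIX; edges |EIX|=17/2, |H|=-1/4
  updated: d(EHIX,R)=25/4
4. join EHIX+R (d=25/4) ⇒ EHIRX; edges |EHIX|=25/8, |R|=25/8
final tree: ((((E:-5/6,X:29/6):69/2,I:10):17/2,H:-1/4):25/8,R:25/8)
total length: 63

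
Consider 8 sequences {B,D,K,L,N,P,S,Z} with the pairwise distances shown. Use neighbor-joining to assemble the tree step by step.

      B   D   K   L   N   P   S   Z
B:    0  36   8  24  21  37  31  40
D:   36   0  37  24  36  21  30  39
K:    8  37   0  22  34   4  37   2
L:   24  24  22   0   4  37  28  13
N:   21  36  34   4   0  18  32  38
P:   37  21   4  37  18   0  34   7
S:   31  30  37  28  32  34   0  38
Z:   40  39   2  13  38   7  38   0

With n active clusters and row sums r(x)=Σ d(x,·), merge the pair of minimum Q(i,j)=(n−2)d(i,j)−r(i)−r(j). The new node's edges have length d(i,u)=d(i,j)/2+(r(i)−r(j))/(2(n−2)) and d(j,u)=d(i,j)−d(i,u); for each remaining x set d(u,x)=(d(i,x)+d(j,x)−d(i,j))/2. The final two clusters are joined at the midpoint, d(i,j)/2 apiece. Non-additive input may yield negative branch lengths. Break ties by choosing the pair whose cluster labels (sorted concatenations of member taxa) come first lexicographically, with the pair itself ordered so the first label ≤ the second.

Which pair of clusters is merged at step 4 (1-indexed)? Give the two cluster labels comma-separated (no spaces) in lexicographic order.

D,S

step 1: merge (L,N) at d=4, Q=-311; branch lengths L→-7/12, N→55/12; new cluster LN
  updated: d(B,LN)=41/2, d(D,LN)=28, d(K,LN)=26, d(LN,P)=51/2, d(LN,S)=28, d(LN,Z)=47/2
step 2: merge (K,Z) at d=2, Q=-507/2; branch lengths K→-51/20, Z→91/20; new cluster KZ
  updated: d(B,KZ)=23, d(D,KZ)=37, d(KZ,LN)=95/4, d(KZ,P)=9/2, d(KZ,S)=73/2
step 3: merge (KZ,P) at d=9/2, Q=-915/4; branch lengths KZ→83/32, P→61/32; new cluster KPZ
  updated: d(B,KPZ)=111/4, d(D,KPZ)=107/4, d(KPZ,LN)=179/8, d(KPZ,S)=33
step 4: merge (D,S) at d=30, Q=-611/4; branch lengths D→355/24, S→365/24; new cluster DS
  updated: d(B,DS)=37/2, d(DS,KPZ)=119/8, d(DS,LN)=13
step 5: merge (B,LN) at d=41/2, Q=-653/8; branch lengths B→415/32, LN→241/32; new cluster BLN
  updated: d(BLN,DS)=11/2, d(BLN,KPZ)=237/16
step 6: merge (BLN,DS) at d=11/2, Q=-563/16; branch lengths BLN→87/32, DS→89/32; new cluster BDLNS
  updated: d(BDLNS,KPZ)=387/32
step 7: merge (BDLNS,KPZ) at d=387/32; branch lengths BDLNS→387/64, KPZ→387/64; new cluster BDKLNPSZ
final tree: (((B:415/32,(L:-7/12,N:55/12):241/32):87/32,(D:355/24,S:365/24):89/32):387/64,((K:-51/20,Z:91/20):83/32,P:61/32):387/64)
total length: 2515/32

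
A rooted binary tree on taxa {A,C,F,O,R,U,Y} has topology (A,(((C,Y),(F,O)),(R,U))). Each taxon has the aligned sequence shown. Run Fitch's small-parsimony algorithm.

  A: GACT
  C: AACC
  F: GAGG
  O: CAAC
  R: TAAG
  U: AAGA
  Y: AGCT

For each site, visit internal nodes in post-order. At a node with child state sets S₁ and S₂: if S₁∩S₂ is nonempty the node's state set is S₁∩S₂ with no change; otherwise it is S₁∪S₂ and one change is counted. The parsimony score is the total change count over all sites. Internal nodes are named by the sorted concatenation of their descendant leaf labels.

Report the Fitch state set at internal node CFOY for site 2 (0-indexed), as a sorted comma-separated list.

A,C,G

[col 0] CY: children C:{A}, Y:{A} ∩→ {A}; cost 0
[col 0] FO: children F:{G}, O:{C} ∪→ {C,G}; cost 1
[col 0] CFOY: children CY:{A}, FO:{C,G} ∪→ {A,C,G}; cost 1
[col 0] RU: children R:{T}, U:{A} ∪→ {A,T}; cost 1
[col 0] CFORUY: children CFOY:{A,C,G}, RU:{A,T} ∩→ {A}; cost 0
[col 0] ACFORUY: children A:{G}, CFORUY:{A} ∪→ {A,G}; cost 1
[col 1] CY: children C:{A}, Y:{G} ∪→ {A,G}; cost 1
[col 1] FO: children F:{A}, O:{A} ∩→ {A}; cost 0
[col 1] CFOY: children CY:{A,G}, FO:{A} ∩→ {A}; cost 0
[col 1] RU: children R:{A}, U:{A} ∩→ {A}; cost 0
[col 1] CFORUY: children CFOY:{A}, RU:{A} ∩→ {A}; cost 0
[col 1] ACFORUY: children A:{A}, CFORUY:{A} ∩→ {A}; cost 0
[col 2] CY: children C:{C}, Y:{C} ∩→ {C}; cost 0
[col 2] FO: children F:{G}, O:{A} ∪→ {A,G}; cost 1
[col 2] CFOY: children CY:{C}, FO:{A,G} ∪→ {A,C,G}; cost 1
[col 2] RU: children R:{A}, U:{G} ∪→ {A,G}; cost 1
[col 2] CFORUY: children CFOY:{A,C,G}, RU:{A,G} ∩→ {A,G}; cost 0
[col 2] ACFORUY: children A:{C}, CFORUY:{A,G} ∪→ {A,C,G}; cost 1
[col 3] CY: children C:{C}, Y:{T} ∪→ {C,T}; cost 1
[col 3] FO: children F:{G}, O:{C} ∪→ {C,G}; cost 1
[col 3] CFOY: children CY:{C,T}, FO:{C,G} ∩→ {C}; cost 0
[col 3] RU: children R:{G}, U:{A} ∪→ {A,G}; cost 1
[col 3] CFORUY: children CFOY:{C}, RU:{A,G} ∪→ {A,C,G}; cost 1
[col 3] ACFORUY: children A:{T}, CFORUY:{A,C,G} ∪→ {A,C,G,T}; cost 1
per-site changes: [4, 1, 4, 5]; total = 14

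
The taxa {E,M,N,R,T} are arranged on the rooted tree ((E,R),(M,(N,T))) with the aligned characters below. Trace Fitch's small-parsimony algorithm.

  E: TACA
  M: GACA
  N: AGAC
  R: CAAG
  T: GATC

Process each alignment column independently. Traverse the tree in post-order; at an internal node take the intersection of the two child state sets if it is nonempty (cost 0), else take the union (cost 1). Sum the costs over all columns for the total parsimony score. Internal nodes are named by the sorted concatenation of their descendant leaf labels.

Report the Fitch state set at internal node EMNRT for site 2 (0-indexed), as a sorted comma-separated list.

A,C

ER@0: {T} ∪ {C} = {C,T} (union, +1)
NT@0: {A} ∪ {G} = {A,G} (union, +1)
MNT@0: {G} ∩ {A,G} = {G} (intersection, +0)
EMNRT@0: {C,T} ∪ {G} = {C,G,T} (union, +1)
ER@1: {A} ∩ {A} = {A} (intersection, +0)
NT@1: {G} ∪ {A} = {A,G} (union, +1)
MNT@1: {A} ∩ {A,G} = {A} (intersection, +0)
EMNRT@1: {A} ∩ {A} = {A} (intersection, +0)
ER@2: {C} ∪ {A} = {A,C} (union, +1)
NT@2: {A} ∪ {T} = {A,T} (union, +1)
MNT@2: {C} ∪ {A,T} = {A,C,T} (union, +1)
EMNRT@2: {A,C} ∩ {A,C,T} = {A,C} (intersection, +0)
ER@3: {A} ∪ {G} = {A,G} (union, +1)
NT@3: {C} ∩ {C} = {C} (intersection, +0)
MNT@3: {A} ∪ {C} = {A,C} (union, +1)
EMNRT@3: {A,G} ∩ {A,C} = {A} (intersection, +0)
per-site changes: [3, 1, 3, 2]; total = 9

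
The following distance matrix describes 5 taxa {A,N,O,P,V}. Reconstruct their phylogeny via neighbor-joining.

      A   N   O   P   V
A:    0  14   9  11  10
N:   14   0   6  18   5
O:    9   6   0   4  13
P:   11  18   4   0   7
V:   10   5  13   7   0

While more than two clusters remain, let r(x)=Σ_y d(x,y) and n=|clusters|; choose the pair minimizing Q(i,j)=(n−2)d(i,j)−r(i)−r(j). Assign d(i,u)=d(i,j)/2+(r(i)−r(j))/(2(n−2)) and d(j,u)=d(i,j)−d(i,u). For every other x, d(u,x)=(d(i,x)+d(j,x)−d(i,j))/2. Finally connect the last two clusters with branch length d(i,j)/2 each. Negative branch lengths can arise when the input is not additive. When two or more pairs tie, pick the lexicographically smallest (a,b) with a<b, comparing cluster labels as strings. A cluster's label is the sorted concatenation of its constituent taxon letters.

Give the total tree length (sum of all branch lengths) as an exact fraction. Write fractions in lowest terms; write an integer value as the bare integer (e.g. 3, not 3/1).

21

iteration 1: select N,V (d=5, Q=-63); attach at lengths (23/6, 7/6); label the merged cluster NV
  updated: d(A,NV)=19/2, d(NV,O)=7, d(NV,P)=10
iteration 2: select A,NV (d=19/2, Q=-37); attach at lengths (11/2, 4); label the merged cluster ANV
  updated: d(ANV,O)=13/4, d(ANV,P)=23/4
iteration 3: select ANV,O (d=13/4, Q=-13); attach at lengths (5/2, 3/4); label the merged cluster ANOV
  updated: d(ANOV,P)=13/4
iteration 4: select ANOV,P (d=13/4); attach at lengths (13/8, 13/8); label the merged cluster ANOPV
final tree: (((A:11/2,(N:23/6,V:7/6):4):5/2,O:3/4):13/8,P:13/8)
total length: 21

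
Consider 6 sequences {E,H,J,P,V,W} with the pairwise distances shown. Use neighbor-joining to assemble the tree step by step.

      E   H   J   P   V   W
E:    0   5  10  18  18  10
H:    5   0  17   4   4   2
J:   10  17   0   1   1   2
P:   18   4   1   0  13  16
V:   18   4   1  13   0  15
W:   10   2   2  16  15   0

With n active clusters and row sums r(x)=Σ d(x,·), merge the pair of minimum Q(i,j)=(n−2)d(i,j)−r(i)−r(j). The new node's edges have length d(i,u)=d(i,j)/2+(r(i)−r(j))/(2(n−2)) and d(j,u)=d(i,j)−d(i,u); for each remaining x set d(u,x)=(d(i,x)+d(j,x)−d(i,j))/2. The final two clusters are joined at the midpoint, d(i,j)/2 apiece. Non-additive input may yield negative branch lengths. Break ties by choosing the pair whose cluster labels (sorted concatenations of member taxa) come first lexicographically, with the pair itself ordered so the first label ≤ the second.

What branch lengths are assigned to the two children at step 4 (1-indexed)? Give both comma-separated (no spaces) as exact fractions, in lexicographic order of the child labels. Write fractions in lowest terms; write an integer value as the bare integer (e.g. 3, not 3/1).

step 1: merge (J,P) at d=1, Q=-79; branch lengths J→-17/8, P→25/8; new cluster JP
  updated: d(E,JP)=27/2, d(H,JP)=10, d(JP,V)=13/2, d(JP,W)=17/2
step 2: merge (JP,V) at d=13/2, Q=-125/2; branch lengths JP→29/12, V→49/12; new cluster JPV
  updated: d(E,JPV)=25/2, d(H,JPV)=15/4, d(JPV,W)=17/2
step 3: merge (E,H) at d=5, Q=-113/4; branch lengths E→107/16, H→-27/16; new cluster EH
  updated: d(EH,JPV)=45/8, d(EH,W)=7/2
step 4: merge (EH,JPV) at d=45/8, Q=-141/8; branch lengths EH→5/16, JPV→85/16; new cluster EHJPV
  updated: d(EHJPV,W)=51/16
step 5: merge (EHJPV,W) at d=51/16; branch lengths EHJPV→51/32, W→51/32; new cluster EHJPVW
final tree: (((E:107/16,H:-27/16):5/16,((J:-17/8,P:25/8):29/12,V:49/12):85/16):51/32,W:51/32)
total length: 341/16

5/16,85/16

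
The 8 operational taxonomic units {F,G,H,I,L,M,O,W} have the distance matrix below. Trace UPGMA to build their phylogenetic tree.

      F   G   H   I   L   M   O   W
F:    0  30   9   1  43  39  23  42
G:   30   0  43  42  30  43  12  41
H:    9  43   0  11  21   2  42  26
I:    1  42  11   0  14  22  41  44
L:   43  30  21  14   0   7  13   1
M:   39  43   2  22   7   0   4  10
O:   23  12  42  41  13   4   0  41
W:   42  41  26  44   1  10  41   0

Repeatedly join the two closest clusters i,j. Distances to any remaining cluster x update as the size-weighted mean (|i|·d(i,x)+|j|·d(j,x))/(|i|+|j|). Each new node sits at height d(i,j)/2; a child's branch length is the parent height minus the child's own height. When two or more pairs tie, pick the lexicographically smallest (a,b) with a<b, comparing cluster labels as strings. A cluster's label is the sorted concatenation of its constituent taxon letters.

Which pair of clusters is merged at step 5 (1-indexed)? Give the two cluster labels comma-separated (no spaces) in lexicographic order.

1. join F+I (d=1) ⇒ FI; edges |F|=1/2, |I|=1/2
  updated: d(FI,G)=36, d(FI,H)=10, d(FI,L)=57/2, d(FI,M)=61/2, d(FI,O)=32, d(FI,W)=43
2. join L+W (d=1) ⇒ LW; edges |L|=1/2, |W|=1/2
  updated: d(FI,LW)=143/4, d(G,LW)=71/2, d(H,LW)=47/2, d(LW,M)=17/2, d(LW,O)=27
3. join H+M (d=2) ⇒ HM; edges |H|=1, |M|=1
  updated: d(FI,HM)=81/4, d(G,HM)=43, d(HM,LW)=16, d(HM,O)=23
4. join G+O (d=12) ⇒ GO; edges |G|=6, |O|=6
  updated: d(FI,GO)=34, d(GO,HM)=33, d(GO,LW)=125/4
5. join HM+LW (d=16) ⇒ HLMW; edges |HM|=7, |LW|=15/2
  updated: d(FI,HLMW)=28, d(GO,HLMW)=257/8
6. join FI+HLMW (d=28) ⇒ FHILMW; edges |FI|=27/2, |HLMW|=6
  updated: d(FHILMW,GO)=131/4
7. join FHILMW+GO (d=131/4) ⇒ FGHILMOW; edges |FHILMW|=19/8, |GO|=83/8
final tree: (((F:1/2,I:1/2):27/2,((H:1,M:1):7,(L:1/2,W:1/2):15/2):6):19/8,(G:6,O:6):83/8)
total length: 251/4

HM,LW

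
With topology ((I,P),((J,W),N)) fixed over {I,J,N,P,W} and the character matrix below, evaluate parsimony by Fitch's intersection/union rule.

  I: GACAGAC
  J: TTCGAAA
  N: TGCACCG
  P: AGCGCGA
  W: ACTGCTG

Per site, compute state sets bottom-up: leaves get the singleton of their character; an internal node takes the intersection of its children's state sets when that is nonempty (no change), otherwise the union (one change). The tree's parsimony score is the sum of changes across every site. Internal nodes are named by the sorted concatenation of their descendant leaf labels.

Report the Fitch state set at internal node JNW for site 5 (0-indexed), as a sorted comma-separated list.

A,C,T

[col 0] IP: children I:{G}, P:{A} ∪→ {A,G}; cost 1
[col 0] JW: children J:{T}, W:{A} ∪→ {A,T}; cost 1
[col 0] JNW: children JW:{A,T}, N:{T} ∩→ {T}; cost 0
[col 0] IJNPW: children IP:{A,G}, JNW:{T} ∪→ {A,G,T}; cost 1
[col 1] IP: children I:{A}, P:{G} ∪→ {A,G}; cost 1
[col 1] JW: children J:{T}, W:{C} ∪→ {C,T}; cost 1
[col 1] JNW: children JW:{C,T}, N:{G} ∪→ {C,G,T}; cost 1
[col 1] IJNPW: children IP:{A,G}, JNW:{C,G,T} ∩→ {G}; cost 0
[col 2] IP: children I:{C}, P:{C} ∩→ {C}; cost 0
[col 2] JW: children J:{C}, W:{T} ∪→ {C,T}; cost 1
[col 2] JNW: children JW:{C,T}, N:{C} ∩→ {C}; cost 0
[col 2] IJNPW: children IP:{C}, JNW:{C} ∩→ {C}; cost 0
[col 3] IP: children I:{A}, P:{G} ∪→ {A,G}; cost 1
[col 3] JW: children J:{G}, W:{G} ∩→ {G}; cost 0
[col 3] JNW: children JW:{G}, N:{A} ∪→ {A,G}; cost 1
[col 3] IJNPW: children IP:{A,G}, JNW:{A,G} ∩→ {A,G}; cost 0
[col 4] IP: children I:{G}, P:{C} ∪→ {C,G}; cost 1
[col 4] JW: children J:{A}, W:{C} ∪→ {A,C}; cost 1
[col 4] JNW: children JW:{A,C}, N:{C} ∩→ {C}; cost 0
[col 4] IJNPW: children IP:{C,G}, JNW:{C} ∩→ {C}; cost 0
[col 5] IP: children I:{A}, P:{G} ∪→ {A,G}; cost 1
[col 5] JW: children J:{A}, W:{T} ∪→ {A,T}; cost 1
[col 5] JNW: children JW:{A,T}, N:{C} ∪→ {A,C,T}; cost 1
[col 5] IJNPW: children IP:{A,G}, JNW:{A,C,T} ∩→ {A}; cost 0
[col 6] IP: children I:{C}, P:{A} ∪→ {A,C}; cost 1
[col 6] JW: children J:{A}, W:{G} ∪→ {A,G}; cost 1
[col 6] JNW: children JW:{A,G}, N:{G} ∩→ {G}; cost 0
[col 6] IJNPW: children IP:{A,C}, JNW:{G} ∪→ {A,C,G}; cost 1
per-site changes: [3, 3, 1, 2, 2, 3, 3]; total = 17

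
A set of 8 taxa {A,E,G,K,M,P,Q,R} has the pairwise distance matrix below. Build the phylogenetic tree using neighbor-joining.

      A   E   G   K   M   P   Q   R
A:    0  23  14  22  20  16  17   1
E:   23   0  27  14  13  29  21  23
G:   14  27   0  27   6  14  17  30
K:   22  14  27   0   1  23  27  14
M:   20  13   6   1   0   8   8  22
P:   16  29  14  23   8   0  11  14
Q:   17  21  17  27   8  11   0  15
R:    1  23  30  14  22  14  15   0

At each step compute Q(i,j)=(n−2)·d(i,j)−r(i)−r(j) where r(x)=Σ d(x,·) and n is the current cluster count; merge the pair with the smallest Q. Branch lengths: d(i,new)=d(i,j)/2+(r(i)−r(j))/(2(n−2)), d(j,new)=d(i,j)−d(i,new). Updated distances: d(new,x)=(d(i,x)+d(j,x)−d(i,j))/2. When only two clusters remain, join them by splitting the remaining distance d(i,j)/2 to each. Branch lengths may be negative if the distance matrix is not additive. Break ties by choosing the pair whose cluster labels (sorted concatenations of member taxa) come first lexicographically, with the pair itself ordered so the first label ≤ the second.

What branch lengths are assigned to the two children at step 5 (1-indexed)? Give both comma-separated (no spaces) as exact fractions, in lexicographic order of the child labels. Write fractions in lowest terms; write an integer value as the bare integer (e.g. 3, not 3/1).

311/32,153/32

step 1: merge (A,R) at d=1, Q=-226; branch lengths A→0, R→1; new cluster AR
  updated: d(AR,E)=45/2, d(AR,G)=43/2, d(AR,K)=35/2, d(AR,M)=41/2, d(AR,P)=29/2, d(AR,Q)=31/2
step 2: merge (E,K) at d=14, Q=-166; branch lengths E→87/10, K→53/10; new cluster EK
  updated: d(AR,EK)=13, d(EK,G)=20, d(EK,M)=0, d(EK,P)=19, d(EK,Q)=17
step 3: merge (EK,M) at d=0, Q=-223/2; branch lengths EK→53/16, M→-53/16; new cluster EKM
  updated: d(AR,EKM)=67/4, d(EKM,G)=13, d(EKM,P)=27/2, d(EKM,Q)=25/2
step 4: merge (EKM,G) at d=13, Q=-329/4; branch lengths EKM→39/8, G→65/8; new cluster EGKM
  updated: d(AR,EGKM)=101/8, d(EGKM,P)=29/4, d(EGKM,Q)=33/4
step 5: merge (AR,P) at d=29/2, Q=-371/8; branch lengths AR→311/32, P→153/32; new cluster APR
  updated: d(APR,EGKM)=43/16, d(APR,Q)=6
step 6: merge (APR,EGKM) at d=43/16, Q=-271/16; branch lengths APR→7/32, EGKM→79/32; new cluster AEGKMPR
  updated: d(AEGKMPR,Q)=185/32
step 7: merge (AEGKMPR,Q) at d=185/32; branch lengths AEGKMPR→185/64, Q→185/64; new cluster AEGKMPQR
final tree: ((((A:0,R:1):311/32,P:153/32):7/32,(((E:87/10,K:53/10):53/16,M:-53/16):39/8,G:65/8):79/32):185/64,Q:185/64)
total length: 1631/32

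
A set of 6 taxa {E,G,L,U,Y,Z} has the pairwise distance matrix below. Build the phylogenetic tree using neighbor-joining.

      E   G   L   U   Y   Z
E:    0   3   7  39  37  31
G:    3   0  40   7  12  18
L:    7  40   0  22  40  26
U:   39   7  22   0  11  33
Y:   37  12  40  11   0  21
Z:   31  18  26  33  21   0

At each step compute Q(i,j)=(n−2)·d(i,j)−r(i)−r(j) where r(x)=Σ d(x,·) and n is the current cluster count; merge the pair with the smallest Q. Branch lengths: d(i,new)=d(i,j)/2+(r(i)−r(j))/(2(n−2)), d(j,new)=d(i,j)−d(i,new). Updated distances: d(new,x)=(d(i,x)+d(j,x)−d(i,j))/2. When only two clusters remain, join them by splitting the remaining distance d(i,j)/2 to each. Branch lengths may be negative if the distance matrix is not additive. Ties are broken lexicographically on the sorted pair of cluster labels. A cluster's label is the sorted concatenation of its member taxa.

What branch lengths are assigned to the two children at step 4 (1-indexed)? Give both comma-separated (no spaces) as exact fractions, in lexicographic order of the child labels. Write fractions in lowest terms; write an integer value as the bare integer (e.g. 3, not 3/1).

19/4,19/4

iteration 1: select E,L (d=7, Q=-224); attach at lengths (5/4, 23/4); label the merged cluster EL
  updated: d(EL,G)=18, d(EL,U)=27, d(EL,Y)=35, d(EL,Z)=25
iteration 2: select EL,Z (d=25, Q=-127); attach at lengths (83/6, 67/6); label the merged cluster ELZ
  updated: d(ELZ,G)=11/2, d(ELZ,U)=35/2, d(ELZ,Y)=31/2
iteration 3: select ELZ,G (d=11/2, Q=-52); attach at lengths (25/4, -3/4); label the merged cluster EGLZ
  updated: d(EGLZ,U)=19/2, d(EGLZ,Y)=11
iteration 4: select EGLZ,U (d=19/2, Q=-63/2); attach at lengths (19/4, 19/4); label the merged cluster EGLUZ
  updated: d(EGLUZ,Y)=25/4
iteration 5: select EGLUZ,Y (d=25/4); attach at lengths (25/8, 25/8); label the merged cluster EGLUYZ
final tree: (((((E:5/4,L:23/4):83/6,Z:67/6):25/4,G:-3/4):19/4,U:19/4):25/8,Y:25/8)
total length: 213/4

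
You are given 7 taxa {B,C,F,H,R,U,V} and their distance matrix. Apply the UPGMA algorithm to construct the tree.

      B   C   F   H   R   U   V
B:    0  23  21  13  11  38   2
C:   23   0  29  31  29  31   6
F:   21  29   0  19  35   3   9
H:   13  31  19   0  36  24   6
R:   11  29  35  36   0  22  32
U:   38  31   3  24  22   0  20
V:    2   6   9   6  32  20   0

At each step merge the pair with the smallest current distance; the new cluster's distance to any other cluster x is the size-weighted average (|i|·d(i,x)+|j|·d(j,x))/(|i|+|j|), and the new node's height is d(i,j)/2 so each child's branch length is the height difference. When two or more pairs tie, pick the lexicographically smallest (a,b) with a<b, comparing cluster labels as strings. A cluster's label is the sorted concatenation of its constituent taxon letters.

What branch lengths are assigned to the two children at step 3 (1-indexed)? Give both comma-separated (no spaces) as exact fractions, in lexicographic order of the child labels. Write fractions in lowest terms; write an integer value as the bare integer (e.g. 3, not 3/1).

iteration 1: select B,V (d=2); attach at lengths (1, 1); label the merged cluster BV
  updated: d(BV,C)=29/2, d(BV,F)=15, d(BV,H)=19/2, d(BV,R)=43/2, d(BV,U)=29
iteration 2: select F,U (d=3); attach at lengths (3/2, 3/2); label the merged cluster FU
  updated: d(BV,FU)=22, d(C,FU)=30, d(FU,H)=43/2, d(FU,R)=57/2
iteration 3: select BV,H (d=19/2); attach at lengths (15/4, 19/4); label the merged cluster BHV
  updated: d(BHV,C)=20, d(BHV,FU)=131/6, d(BHV,R)=79/3
iteration 4: select BHV,C (d=20); attach at lengths (21/4, 10); label the merged cluster BCHV
  updated: d(BCHV,FU)=191/8, d(BCHV,R)=27
iteration 5: select BCHV,FU (d=191/8); attach at lengths (31/16, 167/16); label the merged cluster BCFHUV
  updated: d(BCFHUV,R)=55/2
iteration 6: select BCFHUV,R (d=55/2); attach at lengths (29/16, 55/4); label the merged cluster BCFHRUV
final tree: (((((B:1,V:1):15/4,H:19/4):21/4,C:10):31/16,(F:3/2,U:3/2):167/16):29/16,R:55/4)
total length: 907/16

15/4,19/4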